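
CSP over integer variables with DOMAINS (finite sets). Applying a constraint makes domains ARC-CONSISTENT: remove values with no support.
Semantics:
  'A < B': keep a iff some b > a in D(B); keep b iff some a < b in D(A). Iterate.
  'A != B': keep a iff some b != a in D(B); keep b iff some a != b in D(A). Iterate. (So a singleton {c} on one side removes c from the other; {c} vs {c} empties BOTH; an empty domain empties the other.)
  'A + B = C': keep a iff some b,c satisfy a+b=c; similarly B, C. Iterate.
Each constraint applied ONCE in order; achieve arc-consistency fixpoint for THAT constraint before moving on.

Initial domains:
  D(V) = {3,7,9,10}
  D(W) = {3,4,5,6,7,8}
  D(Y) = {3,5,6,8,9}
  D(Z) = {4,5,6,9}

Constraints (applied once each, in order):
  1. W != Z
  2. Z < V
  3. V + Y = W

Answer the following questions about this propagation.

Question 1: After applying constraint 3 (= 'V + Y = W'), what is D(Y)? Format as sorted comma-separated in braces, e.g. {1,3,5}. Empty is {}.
Answer: {}

Derivation:
Constraint 1 (W != Z) on D(W)={3,4,5,6,7,8} D(Z)={4,5,6,9}: no change
Constraint 2 (Z < V) on D(Z)={4,5,6,9} D(V)={3,7,9,10}: V {3,7,9,10}->{7,9,10}
Constraint 3 (V + Y = W) on D(V)={7,9,10} D(Y)={3,5,6,8,9} D(W)={3,4,5,6,7,8}: V {7,9,10}->{}; Y {3,5,6,8,9}->{}; W {3,4,5,6,7,8}->{}
So after constraint 3: D(Y) = {}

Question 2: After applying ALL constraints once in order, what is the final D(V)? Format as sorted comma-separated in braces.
Constraint 1 (W != Z) on D(W)={3,4,5,6,7,8} D(Z)={4,5,6,9}: no change
Constraint 2 (Z < V) on D(Z)={4,5,6,9} D(V)={3,7,9,10}: V {3,7,9,10}->{7,9,10}
Constraint 3 (V + Y = W) on D(V)={7,9,10} D(Y)={3,5,6,8,9} D(W)={3,4,5,6,7,8}: V {7,9,10}->{}; Y {3,5,6,8,9}->{}; W {3,4,5,6,7,8}->{}
So after all 3 constraints: D(V) = {}

Answer: {}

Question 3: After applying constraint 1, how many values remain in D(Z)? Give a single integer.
Constraint 1 (W != Z) on D(W)={3,4,5,6,7,8} D(Z)={4,5,6,9}: no change
So after constraint 1: D(Z)={4,5,6,9}, size = 4

Answer: 4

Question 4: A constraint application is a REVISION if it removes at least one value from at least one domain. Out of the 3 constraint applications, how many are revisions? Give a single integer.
Constraint 1 (W != Z) on D(W)={3,4,5,6,7,8} D(Z)={4,5,6,9}: no change => not a revision
Constraint 2 (Z < V) on D(Z)={4,5,6,9} D(V)={3,7,9,10}: V {3,7,9,10}->{7,9,10} => REVISION
Constraint 3 (V + Y = W) on D(V)={7,9,10} D(Y)={3,5,6,8,9} D(W)={3,4,5,6,7,8}: V {7,9,10}->{}; Y {3,5,6,8,9}->{}; W {3,4,5,6,7,8}->{} => REVISION
Total revisions = 2

Answer: 2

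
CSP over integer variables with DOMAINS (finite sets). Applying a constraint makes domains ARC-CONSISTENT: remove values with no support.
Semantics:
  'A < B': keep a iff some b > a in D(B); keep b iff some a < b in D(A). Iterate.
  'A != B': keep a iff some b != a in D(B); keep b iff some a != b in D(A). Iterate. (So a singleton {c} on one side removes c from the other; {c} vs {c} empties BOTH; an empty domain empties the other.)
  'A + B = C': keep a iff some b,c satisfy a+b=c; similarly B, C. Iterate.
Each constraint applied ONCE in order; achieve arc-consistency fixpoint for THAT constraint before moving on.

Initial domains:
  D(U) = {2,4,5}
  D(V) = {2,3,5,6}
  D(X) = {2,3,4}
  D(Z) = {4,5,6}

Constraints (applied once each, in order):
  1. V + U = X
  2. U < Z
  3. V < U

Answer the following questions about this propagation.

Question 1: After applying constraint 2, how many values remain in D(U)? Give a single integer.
Constraint 1 (V + U = X) on D(V)={2,3,5,6} D(U)={2,4,5} D(X)={2,3,4}: V {2,3,5,6}->{2}; U {2,4,5}->{2}; X {2,3,4}->{4}
Constraint 2 (U < Z) on D(U)={2} D(Z)={4,5,6}: no change
So after constraint 2: D(U)={2}, size = 1

Answer: 1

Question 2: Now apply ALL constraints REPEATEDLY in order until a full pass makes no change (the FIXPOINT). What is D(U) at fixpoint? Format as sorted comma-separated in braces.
Answer: {}

Derivation:
pass 0 (initial): D(U)={2,4,5}
pass 1: U {2,4,5}->{}; V {2,3,5,6}->{}; X {2,3,4}->{4}
pass 2: X {4}->{}; Z {4,5,6}->{}
pass 3: no change
Fixpoint after 3 passes: D(U) = {}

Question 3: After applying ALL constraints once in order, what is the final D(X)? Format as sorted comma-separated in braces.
Answer: {4}

Derivation:
Constraint 1 (V + U = X) on D(V)={2,3,5,6} D(U)={2,4,5} D(X)={2,3,4}: V {2,3,5,6}->{2}; U {2,4,5}->{2}; X {2,3,4}->{4}
Constraint 2 (U < Z) on D(U)={2} D(Z)={4,5,6}: no change
Constraint 3 (V < U) on D(V)={2} D(U)={2}: V {2}->{}; U {2}->{}
So after all 3 constraints: D(X) = {4}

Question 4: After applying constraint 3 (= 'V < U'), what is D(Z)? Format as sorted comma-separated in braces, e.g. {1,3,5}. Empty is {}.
Constraint 1 (V + U = X) on D(V)={2,3,5,6} D(U)={2,4,5} D(X)={2,3,4}: V {2,3,5,6}->{2}; U {2,4,5}->{2}; X {2,3,4}->{4}
Constraint 2 (U < Z) on D(U)={2} D(Z)={4,5,6}: no change
Constraint 3 (V < U) on D(V)={2} D(U)={2}: V {2}->{}; U {2}->{}
So after constraint 3: D(Z) = {4,5,6}

Answer: {4,5,6}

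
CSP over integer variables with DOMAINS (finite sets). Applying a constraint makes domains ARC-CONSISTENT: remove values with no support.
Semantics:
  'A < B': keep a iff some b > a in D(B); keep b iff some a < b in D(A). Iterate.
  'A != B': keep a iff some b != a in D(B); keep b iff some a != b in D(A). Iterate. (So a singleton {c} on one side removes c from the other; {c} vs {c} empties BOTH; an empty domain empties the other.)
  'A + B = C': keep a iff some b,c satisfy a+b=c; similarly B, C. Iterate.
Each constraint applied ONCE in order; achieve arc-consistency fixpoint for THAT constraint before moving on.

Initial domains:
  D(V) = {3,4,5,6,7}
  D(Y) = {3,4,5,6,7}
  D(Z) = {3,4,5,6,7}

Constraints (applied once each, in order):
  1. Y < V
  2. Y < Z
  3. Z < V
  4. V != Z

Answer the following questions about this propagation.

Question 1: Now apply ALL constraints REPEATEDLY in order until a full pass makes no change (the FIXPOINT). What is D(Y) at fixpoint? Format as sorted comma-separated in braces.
Answer: {3,4,5}

Derivation:
pass 0 (initial): D(Y)={3,4,5,6,7}
pass 1: V {3,4,5,6,7}->{5,6,7}; Y {3,4,5,6,7}->{3,4,5,6}; Z {3,4,5,6,7}->{4,5,6}
pass 2: Y {3,4,5,6}->{3,4,5}
pass 3: no change
Fixpoint after 3 passes: D(Y) = {3,4,5}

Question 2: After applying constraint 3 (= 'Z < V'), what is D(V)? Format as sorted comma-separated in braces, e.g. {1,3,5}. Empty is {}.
Constraint 1 (Y < V) on D(Y)={3,4,5,6,7} D(V)={3,4,5,6,7}: Y {3,4,5,6,7}->{3,4,5,6}; V {3,4,5,6,7}->{4,5,6,7}
Constraint 2 (Y < Z) on D(Y)={3,4,5,6} D(Z)={3,4,5,6,7}: Z {3,4,5,6,7}->{4,5,6,7}
Constraint 3 (Z < V) on D(Z)={4,5,6,7} D(V)={4,5,6,7}: Z {4,5,6,7}->{4,5,6}; V {4,5,6,7}->{5,6,7}
So after constraint 3: D(V) = {5,6,7}

Answer: {5,6,7}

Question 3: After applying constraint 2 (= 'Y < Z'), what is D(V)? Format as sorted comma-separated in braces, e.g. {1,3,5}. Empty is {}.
Answer: {4,5,6,7}

Derivation:
Constraint 1 (Y < V) on D(Y)={3,4,5,6,7} D(V)={3,4,5,6,7}: Y {3,4,5,6,7}->{3,4,5,6}; V {3,4,5,6,7}->{4,5,6,7}
Constraint 2 (Y < Z) on D(Y)={3,4,5,6} D(Z)={3,4,5,6,7}: Z {3,4,5,6,7}->{4,5,6,7}
So after constraint 2: D(V) = {4,5,6,7}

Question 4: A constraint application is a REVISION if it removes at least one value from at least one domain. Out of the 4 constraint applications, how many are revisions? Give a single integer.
Constraint 1 (Y < V) on D(Y)={3,4,5,6,7} D(V)={3,4,5,6,7}: Y {3,4,5,6,7}->{3,4,5,6}; V {3,4,5,6,7}->{4,5,6,7} => REVISION
Constraint 2 (Y < Z) on D(Y)={3,4,5,6} D(Z)={3,4,5,6,7}: Z {3,4,5,6,7}->{4,5,6,7} => REVISION
Constraint 3 (Z < V) on D(Z)={4,5,6,7} D(V)={4,5,6,7}: Z {4,5,6,7}->{4,5,6}; V {4,5,6,7}->{5,6,7} => REVISION
Constraint 4 (V != Z) on D(V)={5,6,7} D(Z)={4,5,6}: no change => not a revision
Total revisions = 3

Answer: 3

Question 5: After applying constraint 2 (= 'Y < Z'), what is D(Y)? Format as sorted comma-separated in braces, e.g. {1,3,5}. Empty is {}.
Answer: {3,4,5,6}

Derivation:
Constraint 1 (Y < V) on D(Y)={3,4,5,6,7} D(V)={3,4,5,6,7}: Y {3,4,5,6,7}->{3,4,5,6}; V {3,4,5,6,7}->{4,5,6,7}
Constraint 2 (Y < Z) on D(Y)={3,4,5,6} D(Z)={3,4,5,6,7}: Z {3,4,5,6,7}->{4,5,6,7}
So after constraint 2: D(Y) = {3,4,5,6}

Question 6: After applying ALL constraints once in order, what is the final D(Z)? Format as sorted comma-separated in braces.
Answer: {4,5,6}

Derivation:
Constraint 1 (Y < V) on D(Y)={3,4,5,6,7} D(V)={3,4,5,6,7}: Y {3,4,5,6,7}->{3,4,5,6}; V {3,4,5,6,7}->{4,5,6,7}
Constraint 2 (Y < Z) on D(Y)={3,4,5,6} D(Z)={3,4,5,6,7}: Z {3,4,5,6,7}->{4,5,6,7}
Constraint 3 (Z < V) on D(Z)={4,5,6,7} D(V)={4,5,6,7}: Z {4,5,6,7}->{4,5,6}; V {4,5,6,7}->{5,6,7}
Constraint 4 (V != Z) on D(V)={5,6,7} D(Z)={4,5,6}: no change
So after all 4 constraints: D(Z) = {4,5,6}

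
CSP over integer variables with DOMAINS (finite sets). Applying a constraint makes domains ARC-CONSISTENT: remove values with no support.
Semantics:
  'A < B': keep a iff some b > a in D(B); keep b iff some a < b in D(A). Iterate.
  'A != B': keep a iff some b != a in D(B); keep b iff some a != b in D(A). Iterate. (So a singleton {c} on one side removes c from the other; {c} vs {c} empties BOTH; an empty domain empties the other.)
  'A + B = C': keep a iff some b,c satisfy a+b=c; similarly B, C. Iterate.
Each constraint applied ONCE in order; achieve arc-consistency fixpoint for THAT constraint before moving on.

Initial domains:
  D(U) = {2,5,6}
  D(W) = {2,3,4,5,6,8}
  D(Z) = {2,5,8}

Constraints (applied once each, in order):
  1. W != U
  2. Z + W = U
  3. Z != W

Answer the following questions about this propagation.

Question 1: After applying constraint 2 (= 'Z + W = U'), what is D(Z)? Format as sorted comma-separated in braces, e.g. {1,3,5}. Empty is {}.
Constraint 1 (W != U) on D(W)={2,3,4,5,6,8} D(U)={2,5,6}: no change
Constraint 2 (Z + W = U) on D(Z)={2,5,8} D(W)={2,3,4,5,6,8} D(U)={2,5,6}: Z {2,5,8}->{2}; W {2,3,4,5,6,8}->{3,4}; U {2,5,6}->{5,6}
So after constraint 2: D(Z) = {2}

Answer: {2}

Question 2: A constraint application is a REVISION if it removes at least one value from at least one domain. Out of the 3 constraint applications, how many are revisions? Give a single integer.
Answer: 1

Derivation:
Constraint 1 (W != U) on D(W)={2,3,4,5,6,8} D(U)={2,5,6}: no change => not a revision
Constraint 2 (Z + W = U) on D(Z)={2,5,8} D(W)={2,3,4,5,6,8} D(U)={2,5,6}: Z {2,5,8}->{2}; W {2,3,4,5,6,8}->{3,4}; U {2,5,6}->{5,6} => REVISION
Constraint 3 (Z != W) on D(Z)={2} D(W)={3,4}: no change => not a revision
Total revisions = 1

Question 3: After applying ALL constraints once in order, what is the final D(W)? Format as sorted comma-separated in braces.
Constraint 1 (W != U) on D(W)={2,3,4,5,6,8} D(U)={2,5,6}: no change
Constraint 2 (Z + W = U) on D(Z)={2,5,8} D(W)={2,3,4,5,6,8} D(U)={2,5,6}: Z {2,5,8}->{2}; W {2,3,4,5,6,8}->{3,4}; U {2,5,6}->{5,6}
Constraint 3 (Z != W) on D(Z)={2} D(W)={3,4}: no change
So after all 3 constraints: D(W) = {3,4}

Answer: {3,4}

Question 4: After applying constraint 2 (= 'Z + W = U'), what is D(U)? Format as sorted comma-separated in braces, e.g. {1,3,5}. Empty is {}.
Constraint 1 (W != U) on D(W)={2,3,4,5,6,8} D(U)={2,5,6}: no change
Constraint 2 (Z + W = U) on D(Z)={2,5,8} D(W)={2,3,4,5,6,8} D(U)={2,5,6}: Z {2,5,8}->{2}; W {2,3,4,5,6,8}->{3,4}; U {2,5,6}->{5,6}
So after constraint 2: D(U) = {5,6}

Answer: {5,6}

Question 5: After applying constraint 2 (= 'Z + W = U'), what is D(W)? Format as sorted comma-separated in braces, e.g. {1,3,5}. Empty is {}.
Constraint 1 (W != U) on D(W)={2,3,4,5,6,8} D(U)={2,5,6}: no change
Constraint 2 (Z + W = U) on D(Z)={2,5,8} D(W)={2,3,4,5,6,8} D(U)={2,5,6}: Z {2,5,8}->{2}; W {2,3,4,5,6,8}->{3,4}; U {2,5,6}->{5,6}
So after constraint 2: D(W) = {3,4}

Answer: {3,4}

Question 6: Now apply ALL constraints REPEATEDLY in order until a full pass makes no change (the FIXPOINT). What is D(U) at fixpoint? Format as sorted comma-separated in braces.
pass 0 (initial): D(U)={2,5,6}
pass 1: U {2,5,6}->{5,6}; W {2,3,4,5,6,8}->{3,4}; Z {2,5,8}->{2}
pass 2: no change
Fixpoint after 2 passes: D(U) = {5,6}

Answer: {5,6}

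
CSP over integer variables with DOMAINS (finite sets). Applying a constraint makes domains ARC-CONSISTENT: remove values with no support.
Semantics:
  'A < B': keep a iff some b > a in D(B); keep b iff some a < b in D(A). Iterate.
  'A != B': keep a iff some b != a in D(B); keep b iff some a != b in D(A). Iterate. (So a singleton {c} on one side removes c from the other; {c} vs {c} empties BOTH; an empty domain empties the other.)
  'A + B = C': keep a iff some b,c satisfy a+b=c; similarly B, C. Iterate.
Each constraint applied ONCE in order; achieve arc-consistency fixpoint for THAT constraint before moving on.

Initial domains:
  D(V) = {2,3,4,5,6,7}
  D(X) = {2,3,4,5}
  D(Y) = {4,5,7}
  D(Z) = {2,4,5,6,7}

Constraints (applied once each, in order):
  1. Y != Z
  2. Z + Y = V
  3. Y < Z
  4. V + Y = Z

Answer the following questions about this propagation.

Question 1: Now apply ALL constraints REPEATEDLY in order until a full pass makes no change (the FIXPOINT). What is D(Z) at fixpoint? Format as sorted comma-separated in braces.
Answer: {}

Derivation:
pass 0 (initial): D(Z)={2,4,5,6,7}
pass 1: V {2,3,4,5,6,7}->{}; Y {4,5,7}->{}; Z {2,4,5,6,7}->{}
pass 2: no change
Fixpoint after 2 passes: D(Z) = {}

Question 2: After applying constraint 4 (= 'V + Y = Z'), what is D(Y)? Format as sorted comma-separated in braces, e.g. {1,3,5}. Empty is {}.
Constraint 1 (Y != Z) on D(Y)={4,5,7} D(Z)={2,4,5,6,7}: no change
Constraint 2 (Z + Y = V) on D(Z)={2,4,5,6,7} D(Y)={4,5,7} D(V)={2,3,4,5,6,7}: Z {2,4,5,6,7}->{2}; Y {4,5,7}->{4,5}; V {2,3,4,5,6,7}->{6,7}
Constraint 3 (Y < Z) on D(Y)={4,5} D(Z)={2}: Y {4,5}->{}; Z {2}->{}
Constraint 4 (V + Y = Z) on D(V)={6,7} D(Y)={} D(Z)={}: V {6,7}->{}
So after constraint 4: D(Y) = {}

Answer: {}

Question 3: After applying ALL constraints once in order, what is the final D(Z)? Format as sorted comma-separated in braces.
Constraint 1 (Y != Z) on D(Y)={4,5,7} D(Z)={2,4,5,6,7}: no change
Constraint 2 (Z + Y = V) on D(Z)={2,4,5,6,7} D(Y)={4,5,7} D(V)={2,3,4,5,6,7}: Z {2,4,5,6,7}->{2}; Y {4,5,7}->{4,5}; V {2,3,4,5,6,7}->{6,7}
Constraint 3 (Y < Z) on D(Y)={4,5} D(Z)={2}: Y {4,5}->{}; Z {2}->{}
Constraint 4 (V + Y = Z) on D(V)={6,7} D(Y)={} D(Z)={}: V {6,7}->{}
So after all 4 constraints: D(Z) = {}

Answer: {}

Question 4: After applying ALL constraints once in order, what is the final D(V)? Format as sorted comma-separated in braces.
Constraint 1 (Y != Z) on D(Y)={4,5,7} D(Z)={2,4,5,6,7}: no change
Constraint 2 (Z + Y = V) on D(Z)={2,4,5,6,7} D(Y)={4,5,7} D(V)={2,3,4,5,6,7}: Z {2,4,5,6,7}->{2}; Y {4,5,7}->{4,5}; V {2,3,4,5,6,7}->{6,7}
Constraint 3 (Y < Z) on D(Y)={4,5} D(Z)={2}: Y {4,5}->{}; Z {2}->{}
Constraint 4 (V + Y = Z) on D(V)={6,7} D(Y)={} D(Z)={}: V {6,7}->{}
So after all 4 constraints: D(V) = {}

Answer: {}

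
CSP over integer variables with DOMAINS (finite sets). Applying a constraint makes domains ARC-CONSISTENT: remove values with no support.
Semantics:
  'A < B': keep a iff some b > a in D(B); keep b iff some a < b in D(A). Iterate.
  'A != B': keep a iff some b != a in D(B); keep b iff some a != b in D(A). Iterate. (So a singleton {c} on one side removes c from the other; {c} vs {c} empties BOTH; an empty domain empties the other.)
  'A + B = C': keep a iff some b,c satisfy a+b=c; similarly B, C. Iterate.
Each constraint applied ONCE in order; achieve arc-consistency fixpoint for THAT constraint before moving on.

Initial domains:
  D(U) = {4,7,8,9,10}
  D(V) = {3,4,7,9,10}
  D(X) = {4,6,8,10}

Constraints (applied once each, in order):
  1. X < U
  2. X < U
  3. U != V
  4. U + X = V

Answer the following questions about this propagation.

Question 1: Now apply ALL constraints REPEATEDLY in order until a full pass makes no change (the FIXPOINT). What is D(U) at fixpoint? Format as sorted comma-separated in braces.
Answer: {}

Derivation:
pass 0 (initial): D(U)={4,7,8,9,10}
pass 1: U {4,7,8,9,10}->{}; V {3,4,7,9,10}->{}; X {4,6,8,10}->{}
pass 2: no change
Fixpoint after 2 passes: D(U) = {}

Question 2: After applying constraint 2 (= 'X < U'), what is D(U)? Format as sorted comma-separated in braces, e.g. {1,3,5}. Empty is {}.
Answer: {7,8,9,10}

Derivation:
Constraint 1 (X < U) on D(X)={4,6,8,10} D(U)={4,7,8,9,10}: X {4,6,8,10}->{4,6,8}; U {4,7,8,9,10}->{7,8,9,10}
Constraint 2 (X < U) on D(X)={4,6,8} D(U)={7,8,9,10}: no change
So after constraint 2: D(U) = {7,8,9,10}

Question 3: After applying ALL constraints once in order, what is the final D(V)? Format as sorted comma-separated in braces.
Constraint 1 (X < U) on D(X)={4,6,8,10} D(U)={4,7,8,9,10}: X {4,6,8,10}->{4,6,8}; U {4,7,8,9,10}->{7,8,9,10}
Constraint 2 (X < U) on D(X)={4,6,8} D(U)={7,8,9,10}: no change
Constraint 3 (U != V) on D(U)={7,8,9,10} D(V)={3,4,7,9,10}: no change
Constraint 4 (U + X = V) on D(U)={7,8,9,10} D(X)={4,6,8} D(V)={3,4,7,9,10}: U {7,8,9,10}->{}; X {4,6,8}->{}; V {3,4,7,9,10}->{}
So after all 4 constraints: D(V) = {}

Answer: {}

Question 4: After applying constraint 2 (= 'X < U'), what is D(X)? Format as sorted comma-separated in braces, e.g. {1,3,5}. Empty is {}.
Answer: {4,6,8}

Derivation:
Constraint 1 (X < U) on D(X)={4,6,8,10} D(U)={4,7,8,9,10}: X {4,6,8,10}->{4,6,8}; U {4,7,8,9,10}->{7,8,9,10}
Constraint 2 (X < U) on D(X)={4,6,8} D(U)={7,8,9,10}: no change
So after constraint 2: D(X) = {4,6,8}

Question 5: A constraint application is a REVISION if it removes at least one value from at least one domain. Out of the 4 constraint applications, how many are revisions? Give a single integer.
Answer: 2

Derivation:
Constraint 1 (X < U) on D(X)={4,6,8,10} D(U)={4,7,8,9,10}: X {4,6,8,10}->{4,6,8}; U {4,7,8,9,10}->{7,8,9,10} => REVISION
Constraint 2 (X < U) on D(X)={4,6,8} D(U)={7,8,9,10}: no change => not a revision
Constraint 3 (U != V) on D(U)={7,8,9,10} D(V)={3,4,7,9,10}: no change => not a revision
Constraint 4 (U + X = V) on D(U)={7,8,9,10} D(X)={4,6,8} D(V)={3,4,7,9,10}: U {7,8,9,10}->{}; X {4,6,8}->{}; V {3,4,7,9,10}->{} => REVISION
Total revisions = 2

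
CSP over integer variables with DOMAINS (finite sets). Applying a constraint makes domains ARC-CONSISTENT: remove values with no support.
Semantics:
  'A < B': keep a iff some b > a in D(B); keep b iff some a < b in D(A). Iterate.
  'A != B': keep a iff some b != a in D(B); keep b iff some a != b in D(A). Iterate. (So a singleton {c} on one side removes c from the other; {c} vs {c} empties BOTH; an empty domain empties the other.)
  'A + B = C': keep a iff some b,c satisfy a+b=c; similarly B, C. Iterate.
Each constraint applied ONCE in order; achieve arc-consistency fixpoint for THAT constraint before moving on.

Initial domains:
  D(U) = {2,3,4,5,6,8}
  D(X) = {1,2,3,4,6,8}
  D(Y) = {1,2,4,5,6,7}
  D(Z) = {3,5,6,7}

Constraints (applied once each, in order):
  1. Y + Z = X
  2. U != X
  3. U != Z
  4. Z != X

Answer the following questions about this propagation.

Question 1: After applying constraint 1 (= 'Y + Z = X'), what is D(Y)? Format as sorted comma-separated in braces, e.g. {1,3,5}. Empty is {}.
Answer: {1,2,5}

Derivation:
Constraint 1 (Y + Z = X) on D(Y)={1,2,4,5,6,7} D(Z)={3,5,6,7} D(X)={1,2,3,4,6,8}: Y {1,2,4,5,6,7}->{1,2,5}; X {1,2,3,4,6,8}->{4,6,8}
So after constraint 1: D(Y) = {1,2,5}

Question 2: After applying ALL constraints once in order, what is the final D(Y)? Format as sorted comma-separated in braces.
Answer: {1,2,5}

Derivation:
Constraint 1 (Y + Z = X) on D(Y)={1,2,4,5,6,7} D(Z)={3,5,6,7} D(X)={1,2,3,4,6,8}: Y {1,2,4,5,6,7}->{1,2,5}; X {1,2,3,4,6,8}->{4,6,8}
Constraint 2 (U != X) on D(U)={2,3,4,5,6,8} D(X)={4,6,8}: no change
Constraint 3 (U != Z) on D(U)={2,3,4,5,6,8} D(Z)={3,5,6,7}: no change
Constraint 4 (Z != X) on D(Z)={3,5,6,7} D(X)={4,6,8}: no change
So after all 4 constraints: D(Y) = {1,2,5}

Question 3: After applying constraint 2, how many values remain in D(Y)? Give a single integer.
Constraint 1 (Y + Z = X) on D(Y)={1,2,4,5,6,7} D(Z)={3,5,6,7} D(X)={1,2,3,4,6,8}: Y {1,2,4,5,6,7}->{1,2,5}; X {1,2,3,4,6,8}->{4,6,8}
Constraint 2 (U != X) on D(U)={2,3,4,5,6,8} D(X)={4,6,8}: no change
So after constraint 2: D(Y)={1,2,5}, size = 3

Answer: 3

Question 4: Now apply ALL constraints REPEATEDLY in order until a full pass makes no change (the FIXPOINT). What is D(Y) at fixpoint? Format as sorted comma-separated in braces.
Answer: {1,2,5}

Derivation:
pass 0 (initial): D(Y)={1,2,4,5,6,7}
pass 1: X {1,2,3,4,6,8}->{4,6,8}; Y {1,2,4,5,6,7}->{1,2,5}
pass 2: no change
Fixpoint after 2 passes: D(Y) = {1,2,5}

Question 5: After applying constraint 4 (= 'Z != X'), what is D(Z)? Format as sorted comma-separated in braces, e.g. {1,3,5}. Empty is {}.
Answer: {3,5,6,7}

Derivation:
Constraint 1 (Y + Z = X) on D(Y)={1,2,4,5,6,7} D(Z)={3,5,6,7} D(X)={1,2,3,4,6,8}: Y {1,2,4,5,6,7}->{1,2,5}; X {1,2,3,4,6,8}->{4,6,8}
Constraint 2 (U != X) on D(U)={2,3,4,5,6,8} D(X)={4,6,8}: no change
Constraint 3 (U != Z) on D(U)={2,3,4,5,6,8} D(Z)={3,5,6,7}: no change
Constraint 4 (Z != X) on D(Z)={3,5,6,7} D(X)={4,6,8}: no change
So after constraint 4: D(Z) = {3,5,6,7}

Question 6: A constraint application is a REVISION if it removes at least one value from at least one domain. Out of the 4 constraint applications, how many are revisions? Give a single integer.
Answer: 1

Derivation:
Constraint 1 (Y + Z = X) on D(Y)={1,2,4,5,6,7} D(Z)={3,5,6,7} D(X)={1,2,3,4,6,8}: Y {1,2,4,5,6,7}->{1,2,5}; X {1,2,3,4,6,8}->{4,6,8} => REVISION
Constraint 2 (U != X) on D(U)={2,3,4,5,6,8} D(X)={4,6,8}: no change => not a revision
Constraint 3 (U != Z) on D(U)={2,3,4,5,6,8} D(Z)={3,5,6,7}: no change => not a revision
Constraint 4 (Z != X) on D(Z)={3,5,6,7} D(X)={4,6,8}: no change => not a revision
Total revisions = 1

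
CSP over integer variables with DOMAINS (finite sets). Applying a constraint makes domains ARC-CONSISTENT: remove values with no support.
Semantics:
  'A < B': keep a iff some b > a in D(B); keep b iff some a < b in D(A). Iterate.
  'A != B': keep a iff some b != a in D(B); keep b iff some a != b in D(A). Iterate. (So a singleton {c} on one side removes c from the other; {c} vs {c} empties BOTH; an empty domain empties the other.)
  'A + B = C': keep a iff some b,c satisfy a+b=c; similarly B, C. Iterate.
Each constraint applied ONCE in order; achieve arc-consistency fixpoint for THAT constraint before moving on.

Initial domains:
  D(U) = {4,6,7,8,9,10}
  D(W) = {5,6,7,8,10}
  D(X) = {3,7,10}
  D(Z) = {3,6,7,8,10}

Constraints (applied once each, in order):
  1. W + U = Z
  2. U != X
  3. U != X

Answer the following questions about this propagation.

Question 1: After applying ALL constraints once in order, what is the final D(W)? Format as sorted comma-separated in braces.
Answer: {6}

Derivation:
Constraint 1 (W + U = Z) on D(W)={5,6,7,8,10} D(U)={4,6,7,8,9,10} D(Z)={3,6,7,8,10}: W {5,6,7,8,10}->{6}; U {4,6,7,8,9,10}->{4}; Z {3,6,7,8,10}->{10}
Constraint 2 (U != X) on D(U)={4} D(X)={3,7,10}: no change
Constraint 3 (U != X) on D(U)={4} D(X)={3,7,10}: no change
So after all 3 constraints: D(W) = {6}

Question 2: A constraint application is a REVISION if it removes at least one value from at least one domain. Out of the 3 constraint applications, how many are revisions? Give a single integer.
Answer: 1

Derivation:
Constraint 1 (W + U = Z) on D(W)={5,6,7,8,10} D(U)={4,6,7,8,9,10} D(Z)={3,6,7,8,10}: W {5,6,7,8,10}->{6}; U {4,6,7,8,9,10}->{4}; Z {3,6,7,8,10}->{10} => REVISION
Constraint 2 (U != X) on D(U)={4} D(X)={3,7,10}: no change => not a revision
Constraint 3 (U != X) on D(U)={4} D(X)={3,7,10}: no change => not a revision
Total revisions = 1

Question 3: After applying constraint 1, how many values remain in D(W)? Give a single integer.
Answer: 1

Derivation:
Constraint 1 (W + U = Z) on D(W)={5,6,7,8,10} D(U)={4,6,7,8,9,10} D(Z)={3,6,7,8,10}: W {5,6,7,8,10}->{6}; U {4,6,7,8,9,10}->{4}; Z {3,6,7,8,10}->{10}
So after constraint 1: D(W)={6}, size = 1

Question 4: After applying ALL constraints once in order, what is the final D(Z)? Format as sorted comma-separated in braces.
Answer: {10}

Derivation:
Constraint 1 (W + U = Z) on D(W)={5,6,7,8,10} D(U)={4,6,7,8,9,10} D(Z)={3,6,7,8,10}: W {5,6,7,8,10}->{6}; U {4,6,7,8,9,10}->{4}; Z {3,6,7,8,10}->{10}
Constraint 2 (U != X) on D(U)={4} D(X)={3,7,10}: no change
Constraint 3 (U != X) on D(U)={4} D(X)={3,7,10}: no change
So after all 3 constraints: D(Z) = {10}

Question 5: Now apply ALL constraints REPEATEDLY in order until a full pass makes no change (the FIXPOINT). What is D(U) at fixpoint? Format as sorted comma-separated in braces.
pass 0 (initial): D(U)={4,6,7,8,9,10}
pass 1: U {4,6,7,8,9,10}->{4}; W {5,6,7,8,10}->{6}; Z {3,6,7,8,10}->{10}
pass 2: no change
Fixpoint after 2 passes: D(U) = {4}

Answer: {4}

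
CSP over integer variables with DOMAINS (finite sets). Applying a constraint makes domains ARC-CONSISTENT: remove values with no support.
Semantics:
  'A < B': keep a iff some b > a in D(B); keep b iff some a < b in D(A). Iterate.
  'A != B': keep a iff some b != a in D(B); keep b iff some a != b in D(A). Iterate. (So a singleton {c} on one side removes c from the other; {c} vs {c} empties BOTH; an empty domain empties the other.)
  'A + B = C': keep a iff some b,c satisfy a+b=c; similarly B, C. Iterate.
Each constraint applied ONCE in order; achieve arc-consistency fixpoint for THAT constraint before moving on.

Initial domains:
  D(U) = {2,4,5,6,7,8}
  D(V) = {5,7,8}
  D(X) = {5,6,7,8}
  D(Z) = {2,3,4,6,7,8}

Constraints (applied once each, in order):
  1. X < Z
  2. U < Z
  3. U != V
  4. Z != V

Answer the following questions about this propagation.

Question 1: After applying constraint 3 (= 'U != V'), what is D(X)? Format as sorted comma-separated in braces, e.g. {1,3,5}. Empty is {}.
Constraint 1 (X < Z) on D(X)={5,6,7,8} D(Z)={2,3,4,6,7,8}: X {5,6,7,8}->{5,6,7}; Z {2,3,4,6,7,8}->{6,7,8}
Constraint 2 (U < Z) on D(U)={2,4,5,6,7,8} D(Z)={6,7,8}: U {2,4,5,6,7,8}->{2,4,5,6,7}
Constraint 3 (U != V) on D(U)={2,4,5,6,7} D(V)={5,7,8}: no change
So after constraint 3: D(X) = {5,6,7}

Answer: {5,6,7}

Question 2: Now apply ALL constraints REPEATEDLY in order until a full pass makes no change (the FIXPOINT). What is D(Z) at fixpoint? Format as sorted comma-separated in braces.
Answer: {6,7,8}

Derivation:
pass 0 (initial): D(Z)={2,3,4,6,7,8}
pass 1: U {2,4,5,6,7,8}->{2,4,5,6,7}; X {5,6,7,8}->{5,6,7}; Z {2,3,4,6,7,8}->{6,7,8}
pass 2: no change
Fixpoint after 2 passes: D(Z) = {6,7,8}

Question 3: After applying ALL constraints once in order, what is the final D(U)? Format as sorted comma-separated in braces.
Answer: {2,4,5,6,7}

Derivation:
Constraint 1 (X < Z) on D(X)={5,6,7,8} D(Z)={2,3,4,6,7,8}: X {5,6,7,8}->{5,6,7}; Z {2,3,4,6,7,8}->{6,7,8}
Constraint 2 (U < Z) on D(U)={2,4,5,6,7,8} D(Z)={6,7,8}: U {2,4,5,6,7,8}->{2,4,5,6,7}
Constraint 3 (U != V) on D(U)={2,4,5,6,7} D(V)={5,7,8}: no change
Constraint 4 (Z != V) on D(Z)={6,7,8} D(V)={5,7,8}: no change
So after all 4 constraints: D(U) = {2,4,5,6,7}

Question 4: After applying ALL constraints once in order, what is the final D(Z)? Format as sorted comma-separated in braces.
Constraint 1 (X < Z) on D(X)={5,6,7,8} D(Z)={2,3,4,6,7,8}: X {5,6,7,8}->{5,6,7}; Z {2,3,4,6,7,8}->{6,7,8}
Constraint 2 (U < Z) on D(U)={2,4,5,6,7,8} D(Z)={6,7,8}: U {2,4,5,6,7,8}->{2,4,5,6,7}
Constraint 3 (U != V) on D(U)={2,4,5,6,7} D(V)={5,7,8}: no change
Constraint 4 (Z != V) on D(Z)={6,7,8} D(V)={5,7,8}: no change
So after all 4 constraints: D(Z) = {6,7,8}

Answer: {6,7,8}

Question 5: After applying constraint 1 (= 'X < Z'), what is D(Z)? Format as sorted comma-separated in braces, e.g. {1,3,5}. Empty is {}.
Answer: {6,7,8}

Derivation:
Constraint 1 (X < Z) on D(X)={5,6,7,8} D(Z)={2,3,4,6,7,8}: X {5,6,7,8}->{5,6,7}; Z {2,3,4,6,7,8}->{6,7,8}
So after constraint 1: D(Z) = {6,7,8}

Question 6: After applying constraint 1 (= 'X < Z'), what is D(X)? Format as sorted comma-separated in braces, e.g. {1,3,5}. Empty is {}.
Answer: {5,6,7}

Derivation:
Constraint 1 (X < Z) on D(X)={5,6,7,8} D(Z)={2,3,4,6,7,8}: X {5,6,7,8}->{5,6,7}; Z {2,3,4,6,7,8}->{6,7,8}
So after constraint 1: D(X) = {5,6,7}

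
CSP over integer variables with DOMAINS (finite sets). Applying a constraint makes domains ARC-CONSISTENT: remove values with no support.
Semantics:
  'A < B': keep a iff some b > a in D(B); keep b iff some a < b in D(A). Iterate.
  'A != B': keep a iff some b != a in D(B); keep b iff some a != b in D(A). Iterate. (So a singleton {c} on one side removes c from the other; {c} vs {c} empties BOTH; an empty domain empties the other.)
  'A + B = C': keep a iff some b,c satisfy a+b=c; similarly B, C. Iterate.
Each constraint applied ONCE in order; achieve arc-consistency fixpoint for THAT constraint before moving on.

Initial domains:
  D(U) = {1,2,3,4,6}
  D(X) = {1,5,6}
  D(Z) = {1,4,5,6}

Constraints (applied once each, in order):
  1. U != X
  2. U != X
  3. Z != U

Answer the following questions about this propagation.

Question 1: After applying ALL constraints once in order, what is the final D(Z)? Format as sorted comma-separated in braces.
Answer: {1,4,5,6}

Derivation:
Constraint 1 (U != X) on D(U)={1,2,3,4,6} D(X)={1,5,6}: no change
Constraint 2 (U != X) on D(U)={1,2,3,4,6} D(X)={1,5,6}: no change
Constraint 3 (Z != U) on D(Z)={1,4,5,6} D(U)={1,2,3,4,6}: no change
So after all 3 constraints: D(Z) = {1,4,5,6}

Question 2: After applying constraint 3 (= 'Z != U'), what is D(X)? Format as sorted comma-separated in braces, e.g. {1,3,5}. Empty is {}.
Answer: {1,5,6}

Derivation:
Constraint 1 (U != X) on D(U)={1,2,3,4,6} D(X)={1,5,6}: no change
Constraint 2 (U != X) on D(U)={1,2,3,4,6} D(X)={1,5,6}: no change
Constraint 3 (Z != U) on D(Z)={1,4,5,6} D(U)={1,2,3,4,6}: no change
So after constraint 3: D(X) = {1,5,6}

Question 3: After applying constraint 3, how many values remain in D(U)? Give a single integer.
Constraint 1 (U != X) on D(U)={1,2,3,4,6} D(X)={1,5,6}: no change
Constraint 2 (U != X) on D(U)={1,2,3,4,6} D(X)={1,5,6}: no change
Constraint 3 (Z != U) on D(Z)={1,4,5,6} D(U)={1,2,3,4,6}: no change
So after constraint 3: D(U)={1,2,3,4,6}, size = 5

Answer: 5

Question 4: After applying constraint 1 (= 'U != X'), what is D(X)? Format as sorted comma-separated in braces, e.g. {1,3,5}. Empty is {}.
Answer: {1,5,6}

Derivation:
Constraint 1 (U != X) on D(U)={1,2,3,4,6} D(X)={1,5,6}: no change
So after constraint 1: D(X) = {1,5,6}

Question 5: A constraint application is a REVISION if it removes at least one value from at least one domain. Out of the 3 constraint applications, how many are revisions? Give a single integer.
Constraint 1 (U != X) on D(U)={1,2,3,4,6} D(X)={1,5,6}: no change => not a revision
Constraint 2 (U != X) on D(U)={1,2,3,4,6} D(X)={1,5,6}: no change => not a revision
Constraint 3 (Z != U) on D(Z)={1,4,5,6} D(U)={1,2,3,4,6}: no change => not a revision
Total revisions = 0

Answer: 0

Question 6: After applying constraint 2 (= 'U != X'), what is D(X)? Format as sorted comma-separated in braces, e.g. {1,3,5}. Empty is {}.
Constraint 1 (U != X) on D(U)={1,2,3,4,6} D(X)={1,5,6}: no change
Constraint 2 (U != X) on D(U)={1,2,3,4,6} D(X)={1,5,6}: no change
So after constraint 2: D(X) = {1,5,6}

Answer: {1,5,6}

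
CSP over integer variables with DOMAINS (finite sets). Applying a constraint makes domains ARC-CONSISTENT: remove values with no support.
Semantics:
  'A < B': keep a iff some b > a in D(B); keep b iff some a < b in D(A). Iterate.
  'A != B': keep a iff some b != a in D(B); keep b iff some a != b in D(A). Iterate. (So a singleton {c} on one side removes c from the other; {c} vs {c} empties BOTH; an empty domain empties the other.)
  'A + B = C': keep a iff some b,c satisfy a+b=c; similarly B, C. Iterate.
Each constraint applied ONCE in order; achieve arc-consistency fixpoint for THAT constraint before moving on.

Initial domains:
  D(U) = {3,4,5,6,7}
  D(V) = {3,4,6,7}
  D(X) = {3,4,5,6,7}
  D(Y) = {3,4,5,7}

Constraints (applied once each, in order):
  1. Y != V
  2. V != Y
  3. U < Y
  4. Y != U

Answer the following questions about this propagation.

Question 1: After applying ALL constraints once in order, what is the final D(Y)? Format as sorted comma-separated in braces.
Answer: {4,5,7}

Derivation:
Constraint 1 (Y != V) on D(Y)={3,4,5,7} D(V)={3,4,6,7}: no change
Constraint 2 (V != Y) on D(V)={3,4,6,7} D(Y)={3,4,5,7}: no change
Constraint 3 (U < Y) on D(U)={3,4,5,6,7} D(Y)={3,4,5,7}: U {3,4,5,6,7}->{3,4,5,6}; Y {3,4,5,7}->{4,5,7}
Constraint 4 (Y != U) on D(Y)={4,5,7} D(U)={3,4,5,6}: no change
So after all 4 constraints: D(Y) = {4,5,7}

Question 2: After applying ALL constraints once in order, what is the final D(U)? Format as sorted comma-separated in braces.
Constraint 1 (Y != V) on D(Y)={3,4,5,7} D(V)={3,4,6,7}: no change
Constraint 2 (V != Y) on D(V)={3,4,6,7} D(Y)={3,4,5,7}: no change
Constraint 3 (U < Y) on D(U)={3,4,5,6,7} D(Y)={3,4,5,7}: U {3,4,5,6,7}->{3,4,5,6}; Y {3,4,5,7}->{4,5,7}
Constraint 4 (Y != U) on D(Y)={4,5,7} D(U)={3,4,5,6}: no change
So after all 4 constraints: D(U) = {3,4,5,6}

Answer: {3,4,5,6}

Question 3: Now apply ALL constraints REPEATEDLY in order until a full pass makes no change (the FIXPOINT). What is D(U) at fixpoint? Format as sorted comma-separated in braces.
pass 0 (initial): D(U)={3,4,5,6,7}
pass 1: U {3,4,5,6,7}->{3,4,5,6}; Y {3,4,5,7}->{4,5,7}
pass 2: no change
Fixpoint after 2 passes: D(U) = {3,4,5,6}

Answer: {3,4,5,6}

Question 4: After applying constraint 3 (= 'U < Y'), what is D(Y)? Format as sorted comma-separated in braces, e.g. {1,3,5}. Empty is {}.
Answer: {4,5,7}

Derivation:
Constraint 1 (Y != V) on D(Y)={3,4,5,7} D(V)={3,4,6,7}: no change
Constraint 2 (V != Y) on D(V)={3,4,6,7} D(Y)={3,4,5,7}: no change
Constraint 3 (U < Y) on D(U)={3,4,5,6,7} D(Y)={3,4,5,7}: U {3,4,5,6,7}->{3,4,5,6}; Y {3,4,5,7}->{4,5,7}
So after constraint 3: D(Y) = {4,5,7}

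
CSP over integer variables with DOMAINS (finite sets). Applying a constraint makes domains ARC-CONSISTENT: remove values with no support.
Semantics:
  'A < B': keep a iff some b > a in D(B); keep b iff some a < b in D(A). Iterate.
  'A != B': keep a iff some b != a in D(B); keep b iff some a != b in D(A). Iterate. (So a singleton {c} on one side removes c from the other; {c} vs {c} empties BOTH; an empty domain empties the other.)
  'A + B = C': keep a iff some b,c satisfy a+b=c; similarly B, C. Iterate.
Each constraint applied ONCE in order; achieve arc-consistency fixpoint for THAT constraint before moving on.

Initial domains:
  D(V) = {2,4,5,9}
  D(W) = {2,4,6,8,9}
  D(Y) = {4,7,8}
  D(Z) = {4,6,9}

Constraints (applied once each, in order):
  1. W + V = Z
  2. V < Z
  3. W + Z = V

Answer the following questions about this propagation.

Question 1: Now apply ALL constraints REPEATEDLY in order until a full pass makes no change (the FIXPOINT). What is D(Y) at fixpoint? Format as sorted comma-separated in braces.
Answer: {4,7,8}

Derivation:
pass 0 (initial): D(Y)={4,7,8}
pass 1: V {2,4,5,9}->{}; W {2,4,6,8,9}->{}; Z {4,6,9}->{}
pass 2: no change
Fixpoint after 2 passes: D(Y) = {4,7,8}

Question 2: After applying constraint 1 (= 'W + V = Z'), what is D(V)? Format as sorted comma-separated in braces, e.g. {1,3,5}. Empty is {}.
Answer: {2,4,5}

Derivation:
Constraint 1 (W + V = Z) on D(W)={2,4,6,8,9} D(V)={2,4,5,9} D(Z)={4,6,9}: W {2,4,6,8,9}->{2,4}; V {2,4,5,9}->{2,4,5}
So after constraint 1: D(V) = {2,4,5}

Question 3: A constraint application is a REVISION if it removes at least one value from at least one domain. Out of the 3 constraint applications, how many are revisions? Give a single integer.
Answer: 2

Derivation:
Constraint 1 (W + V = Z) on D(W)={2,4,6,8,9} D(V)={2,4,5,9} D(Z)={4,6,9}: W {2,4,6,8,9}->{2,4}; V {2,4,5,9}->{2,4,5} => REVISION
Constraint 2 (V < Z) on D(V)={2,4,5} D(Z)={4,6,9}: no change => not a revision
Constraint 3 (W + Z = V) on D(W)={2,4} D(Z)={4,6,9} D(V)={2,4,5}: W {2,4}->{}; Z {4,6,9}->{}; V {2,4,5}->{} => REVISION
Total revisions = 2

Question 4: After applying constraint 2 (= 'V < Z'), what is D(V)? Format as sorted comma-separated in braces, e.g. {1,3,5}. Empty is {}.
Answer: {2,4,5}

Derivation:
Constraint 1 (W + V = Z) on D(W)={2,4,6,8,9} D(V)={2,4,5,9} D(Z)={4,6,9}: W {2,4,6,8,9}->{2,4}; V {2,4,5,9}->{2,4,5}
Constraint 2 (V < Z) on D(V)={2,4,5} D(Z)={4,6,9}: no change
So after constraint 2: D(V) = {2,4,5}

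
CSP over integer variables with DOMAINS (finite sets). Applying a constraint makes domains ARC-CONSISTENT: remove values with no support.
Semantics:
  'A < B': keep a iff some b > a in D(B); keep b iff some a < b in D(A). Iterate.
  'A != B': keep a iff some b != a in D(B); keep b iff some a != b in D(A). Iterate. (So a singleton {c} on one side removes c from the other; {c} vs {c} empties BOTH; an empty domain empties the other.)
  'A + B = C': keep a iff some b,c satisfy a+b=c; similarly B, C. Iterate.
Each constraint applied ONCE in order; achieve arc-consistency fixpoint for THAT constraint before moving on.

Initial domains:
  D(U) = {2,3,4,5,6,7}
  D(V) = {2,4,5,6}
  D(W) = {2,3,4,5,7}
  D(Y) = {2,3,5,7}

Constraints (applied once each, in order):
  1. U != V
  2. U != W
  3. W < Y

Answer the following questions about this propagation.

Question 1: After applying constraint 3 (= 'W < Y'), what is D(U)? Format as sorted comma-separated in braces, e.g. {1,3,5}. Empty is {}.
Constraint 1 (U != V) on D(U)={2,3,4,5,6,7} D(V)={2,4,5,6}: no change
Constraint 2 (U != W) on D(U)={2,3,4,5,6,7} D(W)={2,3,4,5,7}: no change
Constraint 3 (W < Y) on D(W)={2,3,4,5,7} D(Y)={2,3,5,7}: W {2,3,4,5,7}->{2,3,4,5}; Y {2,3,5,7}->{3,5,7}
So after constraint 3: D(U) = {2,3,4,5,6,7}

Answer: {2,3,4,5,6,7}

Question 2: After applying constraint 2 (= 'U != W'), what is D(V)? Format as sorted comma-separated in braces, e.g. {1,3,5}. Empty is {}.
Constraint 1 (U != V) on D(U)={2,3,4,5,6,7} D(V)={2,4,5,6}: no change
Constraint 2 (U != W) on D(U)={2,3,4,5,6,7} D(W)={2,3,4,5,7}: no change
So after constraint 2: D(V) = {2,4,5,6}

Answer: {2,4,5,6}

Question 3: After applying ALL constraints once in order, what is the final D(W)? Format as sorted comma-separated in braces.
Constraint 1 (U != V) on D(U)={2,3,4,5,6,7} D(V)={2,4,5,6}: no change
Constraint 2 (U != W) on D(U)={2,3,4,5,6,7} D(W)={2,3,4,5,7}: no change
Constraint 3 (W < Y) on D(W)={2,3,4,5,7} D(Y)={2,3,5,7}: W {2,3,4,5,7}->{2,3,4,5}; Y {2,3,5,7}->{3,5,7}
So after all 3 constraints: D(W) = {2,3,4,5}

Answer: {2,3,4,5}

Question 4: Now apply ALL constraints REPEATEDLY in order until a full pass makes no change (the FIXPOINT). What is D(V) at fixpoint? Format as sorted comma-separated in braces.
Answer: {2,4,5,6}

Derivation:
pass 0 (initial): D(V)={2,4,5,6}
pass 1: W {2,3,4,5,7}->{2,3,4,5}; Y {2,3,5,7}->{3,5,7}
pass 2: no change
Fixpoint after 2 passes: D(V) = {2,4,5,6}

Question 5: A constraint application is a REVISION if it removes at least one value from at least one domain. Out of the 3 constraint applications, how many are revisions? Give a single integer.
Answer: 1

Derivation:
Constraint 1 (U != V) on D(U)={2,3,4,5,6,7} D(V)={2,4,5,6}: no change => not a revision
Constraint 2 (U != W) on D(U)={2,3,4,5,6,7} D(W)={2,3,4,5,7}: no change => not a revision
Constraint 3 (W < Y) on D(W)={2,3,4,5,7} D(Y)={2,3,5,7}: W {2,3,4,5,7}->{2,3,4,5}; Y {2,3,5,7}->{3,5,7} => REVISION
Total revisions = 1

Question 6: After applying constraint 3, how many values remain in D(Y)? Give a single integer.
Constraint 1 (U != V) on D(U)={2,3,4,5,6,7} D(V)={2,4,5,6}: no change
Constraint 2 (U != W) on D(U)={2,3,4,5,6,7} D(W)={2,3,4,5,7}: no change
Constraint 3 (W < Y) on D(W)={2,3,4,5,7} D(Y)={2,3,5,7}: W {2,3,4,5,7}->{2,3,4,5}; Y {2,3,5,7}->{3,5,7}
So after constraint 3: D(Y)={3,5,7}, size = 3

Answer: 3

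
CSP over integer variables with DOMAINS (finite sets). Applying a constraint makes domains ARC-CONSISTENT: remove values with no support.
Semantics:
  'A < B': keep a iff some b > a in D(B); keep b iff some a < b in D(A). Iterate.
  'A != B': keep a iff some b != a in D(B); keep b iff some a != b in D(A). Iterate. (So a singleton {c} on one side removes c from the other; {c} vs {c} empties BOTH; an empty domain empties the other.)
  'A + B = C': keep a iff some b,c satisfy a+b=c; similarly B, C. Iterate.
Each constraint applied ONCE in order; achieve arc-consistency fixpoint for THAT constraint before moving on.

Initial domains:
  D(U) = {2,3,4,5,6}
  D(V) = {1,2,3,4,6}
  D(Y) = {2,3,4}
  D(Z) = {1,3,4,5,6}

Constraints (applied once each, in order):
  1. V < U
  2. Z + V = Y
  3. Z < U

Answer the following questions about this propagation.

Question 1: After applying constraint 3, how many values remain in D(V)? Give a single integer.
Answer: 3

Derivation:
Constraint 1 (V < U) on D(V)={1,2,3,4,6} D(U)={2,3,4,5,6}: V {1,2,3,4,6}->{1,2,3,4}
Constraint 2 (Z + V = Y) on D(Z)={1,3,4,5,6} D(V)={1,2,3,4} D(Y)={2,3,4}: Z {1,3,4,5,6}->{1,3}; V {1,2,3,4}->{1,2,3}
Constraint 3 (Z < U) on D(Z)={1,3} D(U)={2,3,4,5,6}: no change
So after constraint 3: D(V)={1,2,3}, size = 3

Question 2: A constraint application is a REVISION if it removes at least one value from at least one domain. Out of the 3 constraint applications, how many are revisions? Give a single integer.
Constraint 1 (V < U) on D(V)={1,2,3,4,6} D(U)={2,3,4,5,6}: V {1,2,3,4,6}->{1,2,3,4} => REVISION
Constraint 2 (Z + V = Y) on D(Z)={1,3,4,5,6} D(V)={1,2,3,4} D(Y)={2,3,4}: Z {1,3,4,5,6}->{1,3}; V {1,2,3,4}->{1,2,3} => REVISION
Constraint 3 (Z < U) on D(Z)={1,3} D(U)={2,3,4,5,6}: no change => not a revision
Total revisions = 2

Answer: 2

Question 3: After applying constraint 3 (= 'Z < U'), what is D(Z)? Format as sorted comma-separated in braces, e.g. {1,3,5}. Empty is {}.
Answer: {1,3}

Derivation:
Constraint 1 (V < U) on D(V)={1,2,3,4,6} D(U)={2,3,4,5,6}: V {1,2,3,4,6}->{1,2,3,4}
Constraint 2 (Z + V = Y) on D(Z)={1,3,4,5,6} D(V)={1,2,3,4} D(Y)={2,3,4}: Z {1,3,4,5,6}->{1,3}; V {1,2,3,4}->{1,2,3}
Constraint 3 (Z < U) on D(Z)={1,3} D(U)={2,3,4,5,6}: no change
So after constraint 3: D(Z) = {1,3}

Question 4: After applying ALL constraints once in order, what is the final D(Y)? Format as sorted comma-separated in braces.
Constraint 1 (V < U) on D(V)={1,2,3,4,6} D(U)={2,3,4,5,6}: V {1,2,3,4,6}->{1,2,3,4}
Constraint 2 (Z + V = Y) on D(Z)={1,3,4,5,6} D(V)={1,2,3,4} D(Y)={2,3,4}: Z {1,3,4,5,6}->{1,3}; V {1,2,3,4}->{1,2,3}
Constraint 3 (Z < U) on D(Z)={1,3} D(U)={2,3,4,5,6}: no change
So after all 3 constraints: D(Y) = {2,3,4}

Answer: {2,3,4}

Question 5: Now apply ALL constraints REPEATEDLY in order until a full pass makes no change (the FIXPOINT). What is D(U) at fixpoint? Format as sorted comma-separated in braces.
pass 0 (initial): D(U)={2,3,4,5,6}
pass 1: V {1,2,3,4,6}->{1,2,3}; Z {1,3,4,5,6}->{1,3}
pass 2: no change
Fixpoint after 2 passes: D(U) = {2,3,4,5,6}

Answer: {2,3,4,5,6}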